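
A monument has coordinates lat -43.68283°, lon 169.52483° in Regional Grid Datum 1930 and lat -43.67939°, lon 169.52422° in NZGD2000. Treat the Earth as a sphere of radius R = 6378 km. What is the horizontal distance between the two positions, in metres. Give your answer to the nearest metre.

386 m

Δφ = -43.67939° − -43.68283° = +0.00344°; Δλ = 169.52422° − 169.52483° = -0.00061°.
1° along a meridian = πR/180 = 111317 m.
ΔN = Δφ × 111317 = 382.9 m; ΔE = Δλ × 111317 × cos(-43.68283°) = -0.00061 × 111317 × 0.723174 = -49.1 m.
Distance = √(ΔE² + ΔN²) = √((-49.1)² + 382.9²) = 386.1 m.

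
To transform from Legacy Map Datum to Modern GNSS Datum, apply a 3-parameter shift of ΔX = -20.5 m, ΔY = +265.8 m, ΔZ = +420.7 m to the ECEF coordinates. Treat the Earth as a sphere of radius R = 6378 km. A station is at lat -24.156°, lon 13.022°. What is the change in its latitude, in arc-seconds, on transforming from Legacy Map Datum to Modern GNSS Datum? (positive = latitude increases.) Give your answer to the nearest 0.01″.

sin φ = -0.409222, cos φ = 0.912435, sin λ = 0.225325, cos λ = 0.974284.
North component: ΔN = −sin φ cos λ·ΔX − sin φ sin λ·ΔY + cos φ·ΔZ = −(-0.409222)(0.974284)(-20.5) − (-0.409222)(0.225325)(265.8) + (0.912435)(420.7) = 400.20 m.
1° of latitude spans πR/180 = 111317 m, so Δφ = 400.20 / 111317 × 3600 = 12.942″.

Δφ = 12.94″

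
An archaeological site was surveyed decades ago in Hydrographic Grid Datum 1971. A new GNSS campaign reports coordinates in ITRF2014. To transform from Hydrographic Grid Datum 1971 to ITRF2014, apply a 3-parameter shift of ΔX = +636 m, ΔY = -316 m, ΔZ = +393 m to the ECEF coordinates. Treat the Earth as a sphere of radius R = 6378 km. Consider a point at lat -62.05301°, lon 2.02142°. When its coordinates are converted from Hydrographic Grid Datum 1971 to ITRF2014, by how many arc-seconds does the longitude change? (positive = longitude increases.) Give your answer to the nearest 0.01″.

Δλ = -23.34″

sin φ = -0.883382, cos φ = 0.468654, sin λ = 0.035273, cos λ = 0.999378.
East component: ΔE = −sin λ·ΔX + cos λ·ΔY = −(0.035273)(636) + (0.999378)(-316) = -338.24 m.
1° of latitude spans πR/180 = 111317 m; at latitude φ, 1° of longitude spans that × cos φ = 52169.3 m, so Δλ = -338.24 / 52169.3 × 3600 = -23.340″.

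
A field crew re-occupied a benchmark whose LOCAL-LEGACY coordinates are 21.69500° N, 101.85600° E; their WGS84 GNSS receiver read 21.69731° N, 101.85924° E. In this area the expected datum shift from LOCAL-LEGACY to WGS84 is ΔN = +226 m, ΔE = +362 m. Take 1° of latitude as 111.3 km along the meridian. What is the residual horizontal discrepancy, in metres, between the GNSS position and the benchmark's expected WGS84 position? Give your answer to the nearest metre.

Observed coordinate differences: Δφ = +0.00231°, Δλ = +0.00324°.
Converting to metres (1° lat = 111300 m, cos φ = 0.929165): observed ΔN = 257.1 m, observed ΔE = 335.1 m.
Subtracting the expected shift leaves a residual of 257.1 − (226) = 31.1 m north and 335.1 − (362) = -26.9 m east.
Residual distance = √(31.1² + (-26.9)²) = 41.1 m.

41 m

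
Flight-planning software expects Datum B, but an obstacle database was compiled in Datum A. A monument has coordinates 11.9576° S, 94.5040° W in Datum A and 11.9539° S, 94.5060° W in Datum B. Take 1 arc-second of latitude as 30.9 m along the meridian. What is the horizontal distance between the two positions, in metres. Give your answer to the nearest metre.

466 m

Δφ = -11.9539° − -11.9576° = +0.0037°; Δλ = -94.5060° − -94.5040° = -0.0020°.
1° of latitude = 3600 × 30.90 = 111240 m.
ΔN = Δφ × 111240 = 411.6 m; ΔE = Δλ × 111240 × cos(-11.9576°) = -0.0020 × 111240 × 0.978301 = -217.7 m.
Distance = √(ΔE² + ΔN²) = √((-217.7)² + 411.6²) = 465.6 m.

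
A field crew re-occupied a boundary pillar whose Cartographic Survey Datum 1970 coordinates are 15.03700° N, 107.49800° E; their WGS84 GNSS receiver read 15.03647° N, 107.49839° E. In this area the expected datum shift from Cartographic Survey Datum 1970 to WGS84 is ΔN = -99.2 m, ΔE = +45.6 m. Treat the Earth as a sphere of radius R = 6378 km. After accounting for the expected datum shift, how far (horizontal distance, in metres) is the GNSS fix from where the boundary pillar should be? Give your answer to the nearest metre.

Observed coordinate differences: Δφ = -0.00053°, Δλ = +0.00039°.
Converting to metres (1° lat = 111317 m, cos φ = 0.965758): observed ΔN = -59.0 m, observed ΔE = 41.9 m.
Subtracting the expected shift leaves a residual of -59.0 − (-99.2) = 40.2 m north and 41.9 − (45.6) = -3.7 m east.
Residual distance = √(40.2² + (-3.7)²) = 40.4 m.

40 m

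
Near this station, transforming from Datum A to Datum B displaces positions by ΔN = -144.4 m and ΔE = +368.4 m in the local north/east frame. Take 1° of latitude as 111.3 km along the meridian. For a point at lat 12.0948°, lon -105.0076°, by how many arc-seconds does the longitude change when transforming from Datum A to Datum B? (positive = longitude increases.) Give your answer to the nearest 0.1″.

Δλ = 12.2″

At latitude 12.0948°, cos φ = 0.977802.
1° of longitude at this latitude = 111.3 × cos φ = 108.83 km, so Δλ = 368.4 / 108829.4 = 0.0033851° = 12.186″.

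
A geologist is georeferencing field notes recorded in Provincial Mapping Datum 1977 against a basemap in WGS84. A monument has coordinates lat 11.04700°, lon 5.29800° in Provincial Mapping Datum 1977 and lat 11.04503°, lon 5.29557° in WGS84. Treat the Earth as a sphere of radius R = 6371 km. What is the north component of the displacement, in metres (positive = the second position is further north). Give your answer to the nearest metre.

ΔN = -219 m

Δφ = 11.04503° − 11.04700° = -0.00197°; Δλ = 5.29557° − 5.29800° = -0.00243°.
1° along a meridian = πR/180 = 111195 m.
ΔN = Δφ × 111195 = -219.1 m; ΔE = Δλ × 111195 × cos(11.04700°) = -0.00243 × 111195 × 0.981470 = -265.2 m.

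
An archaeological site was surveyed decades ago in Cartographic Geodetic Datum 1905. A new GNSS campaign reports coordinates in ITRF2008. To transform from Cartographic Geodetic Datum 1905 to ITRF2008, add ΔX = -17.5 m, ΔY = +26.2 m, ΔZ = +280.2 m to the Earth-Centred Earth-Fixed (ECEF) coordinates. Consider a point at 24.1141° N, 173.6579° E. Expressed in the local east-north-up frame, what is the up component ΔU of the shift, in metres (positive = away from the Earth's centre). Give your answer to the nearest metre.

ΔU = 133 m

The local up (radial) axis is (cos φ cos λ, cos φ sin λ, sin φ), giving ΔU = 15.875 + 2.642 + 114.477 = 132.99 m.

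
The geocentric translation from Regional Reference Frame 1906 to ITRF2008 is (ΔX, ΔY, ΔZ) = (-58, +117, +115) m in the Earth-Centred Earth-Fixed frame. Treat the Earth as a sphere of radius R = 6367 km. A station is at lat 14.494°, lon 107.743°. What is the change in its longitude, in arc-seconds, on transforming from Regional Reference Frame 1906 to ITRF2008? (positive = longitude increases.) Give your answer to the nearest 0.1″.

sin φ = 0.250279, cos φ = 0.968174, sin λ = 0.952433, cos λ = -0.304748.
East component: ΔE = −sin λ·ΔX + cos λ·ΔY = −(0.952433)(-58) + (-0.304748)(117) = 19.59 m.
1° of latitude spans πR/180 = 111125 m; at latitude φ, 1° of longitude spans that × cos φ = 107588.4 m, so Δλ = 19.59 / 107588.4 × 3600 = 0.655″.

Δλ = 0.7″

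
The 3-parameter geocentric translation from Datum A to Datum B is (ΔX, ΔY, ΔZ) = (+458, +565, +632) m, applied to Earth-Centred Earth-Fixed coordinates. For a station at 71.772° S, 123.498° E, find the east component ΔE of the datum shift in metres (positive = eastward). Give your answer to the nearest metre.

ΔE = -694 m

The local east axis at (φ, λ) is (−sin λ, cos λ, 0), so ΔE = −sin(123.498°)·458 + cos(123.498°)·565 = -693.76 m.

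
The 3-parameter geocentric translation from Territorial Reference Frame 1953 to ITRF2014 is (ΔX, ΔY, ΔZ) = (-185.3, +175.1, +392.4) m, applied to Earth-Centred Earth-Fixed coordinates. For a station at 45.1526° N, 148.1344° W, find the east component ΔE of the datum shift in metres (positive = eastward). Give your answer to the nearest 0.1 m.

At φ = 45.1526°, λ = -148.1344°: sin φ = 0.708988, cos φ = 0.705221, sin λ = -0.527929, cos λ = -0.849289.
ΔE = −sin λ·ΔX + cos λ·ΔY = −(-0.527929)·(-185.3) + (-0.849289)·(175.1) = -246.54 m.

ΔE = -246.5 m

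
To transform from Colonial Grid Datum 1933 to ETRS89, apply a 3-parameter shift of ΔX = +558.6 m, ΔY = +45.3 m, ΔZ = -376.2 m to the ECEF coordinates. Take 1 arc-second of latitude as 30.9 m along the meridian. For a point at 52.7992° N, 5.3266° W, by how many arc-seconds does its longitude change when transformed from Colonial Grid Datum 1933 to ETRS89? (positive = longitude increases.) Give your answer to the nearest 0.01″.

sin φ = 0.796521, cos φ = 0.604610, sin λ = -0.092833, cos λ = 0.995682.
East component: ΔE = −sin λ·ΔX + cos λ·ΔY = −(-0.092833)(558.6) + (0.995682)(45.3) = 96.96 m.
1° of latitude spans 3600 × 30.90 = 111240 m; at latitude φ, 1° of longitude spans that × cos φ = 67256.8 m, so Δλ = 96.96 / 67256.8 × 3600 = 5.190″.

Δλ = 5.19″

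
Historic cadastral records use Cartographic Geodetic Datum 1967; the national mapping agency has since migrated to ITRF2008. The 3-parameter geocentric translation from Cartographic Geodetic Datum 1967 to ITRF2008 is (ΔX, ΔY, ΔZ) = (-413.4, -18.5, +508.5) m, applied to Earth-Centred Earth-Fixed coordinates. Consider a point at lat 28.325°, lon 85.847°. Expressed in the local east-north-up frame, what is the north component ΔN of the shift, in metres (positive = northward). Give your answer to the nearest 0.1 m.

The local north axis is (−sin φ cos λ, −sin φ sin λ, cos φ), giving ΔN = 14.205 + 8.755 + 447.618 = 470.58 m.

ΔN = 470.6 m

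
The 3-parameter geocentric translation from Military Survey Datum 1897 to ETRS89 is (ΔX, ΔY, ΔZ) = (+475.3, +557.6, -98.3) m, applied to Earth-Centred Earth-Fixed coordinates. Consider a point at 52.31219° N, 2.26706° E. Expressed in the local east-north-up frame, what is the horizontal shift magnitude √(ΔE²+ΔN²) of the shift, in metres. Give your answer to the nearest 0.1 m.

At φ = 52.31219°, λ = 2.26706°: sin φ = 0.791354, cos φ = 0.611359, sin λ = 0.039557, cos λ = 0.999217.
ΔE = −sin λ·ΔX + cos λ·ΔY = −(0.039557)·(475.3) + (0.999217)·(557.6) = 538.36 m.
ΔN = −sin φ cos λ·ΔX − sin φ sin λ·ΔY + cos φ·ΔZ = −(0.791354)(0.999217)(475.3) − (0.791354)(0.039557)(557.6) + (0.611359)(-98.3) = -453.39 m.
Horizontal magnitude = √(ΔE² + ΔN²) = √(538.36² + (-453.39)²) = 703.84 m.

703.8 m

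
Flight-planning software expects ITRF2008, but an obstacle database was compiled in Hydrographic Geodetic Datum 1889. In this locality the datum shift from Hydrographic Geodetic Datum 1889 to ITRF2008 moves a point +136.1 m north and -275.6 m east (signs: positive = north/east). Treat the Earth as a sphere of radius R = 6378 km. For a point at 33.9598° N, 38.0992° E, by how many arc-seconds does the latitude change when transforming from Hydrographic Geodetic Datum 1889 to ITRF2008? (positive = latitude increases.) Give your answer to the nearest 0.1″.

Δφ = 4.4″

On a sphere of radius R, 1 rad of latitude = R, so Δφ = ΔN / R = 136.1 / 6378000 = 2.1339e-05 rad = 4.401″.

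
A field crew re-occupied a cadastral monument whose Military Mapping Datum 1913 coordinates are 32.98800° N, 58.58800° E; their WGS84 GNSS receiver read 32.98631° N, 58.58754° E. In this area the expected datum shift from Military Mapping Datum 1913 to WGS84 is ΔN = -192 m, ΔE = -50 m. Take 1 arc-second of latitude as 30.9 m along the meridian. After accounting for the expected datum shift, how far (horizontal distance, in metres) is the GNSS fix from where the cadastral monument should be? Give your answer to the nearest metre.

8 m

Observed coordinate differences: Δφ = -0.00169°, Δλ = -0.00046°.
Converting to metres (1° lat = 111240 m, cos φ = 0.838785): observed ΔN = -188.0 m, observed ΔE = -42.9 m.
Subtracting the expected shift leaves a residual of -188.0 − (-192) = 4.0 m north and -42.9 − (-50) = 7.1 m east.
Residual distance = √(4.0² + 7.1²) = 8.1 m.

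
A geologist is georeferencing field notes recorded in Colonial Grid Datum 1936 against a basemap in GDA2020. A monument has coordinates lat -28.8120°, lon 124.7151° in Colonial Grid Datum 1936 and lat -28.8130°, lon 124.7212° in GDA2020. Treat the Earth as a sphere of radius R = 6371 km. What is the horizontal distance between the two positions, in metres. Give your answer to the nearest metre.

605 m

Δφ = -28.8130° − -28.8120° = -0.0010°; Δλ = 124.7212° − 124.7151° = +0.0061°.
1° along a meridian = πR/180 = 111195 m.
ΔN = Δφ × 111195 = -111.2 m; ΔE = Δλ × 111195 × cos(-28.8120°) = +0.0061 × 111195 × 0.876206 = 594.3 m.
Distance = √(ΔE² + ΔN²) = √(594.3² + (-111.2)²) = 604.6 m.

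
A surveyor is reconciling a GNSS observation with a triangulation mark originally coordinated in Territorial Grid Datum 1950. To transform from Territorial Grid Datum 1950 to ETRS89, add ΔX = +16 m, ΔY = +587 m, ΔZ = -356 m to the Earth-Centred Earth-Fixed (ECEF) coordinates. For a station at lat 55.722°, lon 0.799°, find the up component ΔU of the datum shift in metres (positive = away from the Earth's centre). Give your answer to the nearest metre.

At φ = 55.722°, λ = 0.799°: sin φ = 0.826315, cos φ = 0.563209, sin λ = 0.013945, cos λ = 0.999903.
ΔU = cos φ cos λ·ΔX + cos φ sin λ·ΔY + sin φ·ΔZ = (0.563209)(0.999903)(16) + (0.563209)(0.013945)(587) + (0.826315)(-356) = -280.55 m.

ΔU = -281 m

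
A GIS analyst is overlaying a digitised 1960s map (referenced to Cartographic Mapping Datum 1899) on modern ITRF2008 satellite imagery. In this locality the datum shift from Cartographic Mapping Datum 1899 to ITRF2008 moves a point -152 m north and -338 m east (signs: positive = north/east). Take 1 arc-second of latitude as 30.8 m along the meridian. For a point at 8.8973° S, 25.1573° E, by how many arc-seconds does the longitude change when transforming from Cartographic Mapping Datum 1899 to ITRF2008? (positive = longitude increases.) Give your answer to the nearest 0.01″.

Δλ = -11.11″

At latitude -8.8973°, cos φ = 0.987967.
1″ of longitude at this latitude = 30.80 × cos φ = 30.4294 m, so Δλ = -338.0 / 30.4294 = -11.108″.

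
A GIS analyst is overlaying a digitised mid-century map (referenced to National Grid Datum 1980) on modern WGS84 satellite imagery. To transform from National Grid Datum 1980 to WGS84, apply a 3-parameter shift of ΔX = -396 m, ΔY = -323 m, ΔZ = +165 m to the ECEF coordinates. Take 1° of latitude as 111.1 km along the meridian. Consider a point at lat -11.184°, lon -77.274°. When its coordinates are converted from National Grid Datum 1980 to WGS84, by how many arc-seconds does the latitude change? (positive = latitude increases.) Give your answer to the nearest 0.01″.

sin φ = -0.193960, cos φ = 0.981009, sin λ = -0.975435, cos λ = 0.220289.
North component: ΔN = −sin φ cos λ·ΔX − sin φ sin λ·ΔY + cos φ·ΔZ = −(-0.193960)(0.220289)(-396) − (-0.193960)(-0.975435)(-323) + (0.981009)(165) = 206.06 m.
1° of latitude spans 111100 m, so Δφ = 206.06 / 111100 × 3600 = 6.677″.

Δφ = 6.68″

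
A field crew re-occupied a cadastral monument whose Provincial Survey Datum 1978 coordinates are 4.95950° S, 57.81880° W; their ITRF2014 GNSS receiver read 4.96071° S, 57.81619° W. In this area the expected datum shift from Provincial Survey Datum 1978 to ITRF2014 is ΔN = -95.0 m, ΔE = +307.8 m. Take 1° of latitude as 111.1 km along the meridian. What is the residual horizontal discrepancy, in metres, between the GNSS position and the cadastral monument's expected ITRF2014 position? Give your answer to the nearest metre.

44 m

Observed coordinate differences: Δφ = -0.00121°, Δλ = +0.00261°.
Converting to metres (1° lat = 111100 m, cos φ = 0.996256): observed ΔN = -134.4 m, observed ΔE = 288.9 m.
Subtracting the expected shift leaves a residual of -134.4 − (-95.0) = -39.4 m north and 288.9 − (307.8) = -18.9 m east.
Residual distance = √((-39.4)² + (-18.9)²) = 43.7 m.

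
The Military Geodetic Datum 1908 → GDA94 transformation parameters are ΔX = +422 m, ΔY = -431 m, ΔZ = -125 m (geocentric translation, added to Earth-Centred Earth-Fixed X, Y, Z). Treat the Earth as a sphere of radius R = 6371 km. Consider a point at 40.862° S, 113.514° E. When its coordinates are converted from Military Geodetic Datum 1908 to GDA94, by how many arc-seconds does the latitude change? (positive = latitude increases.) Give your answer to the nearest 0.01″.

sin φ = -0.654239, cos φ = 0.756288, sin λ = 0.916963, cos λ = -0.398973.
North component: ΔN = −sin φ cos λ·ΔX − sin φ sin λ·ΔY + cos φ·ΔZ = −(-0.654239)(-0.398973)(422) − (-0.654239)(0.916963)(-431) + (0.756288)(-125) = -463.25 m.
1° of latitude spans πR/180 = 111195 m, so Δφ = -463.25 / 111195 × 3600 = -14.998″.

Δφ = -15.00″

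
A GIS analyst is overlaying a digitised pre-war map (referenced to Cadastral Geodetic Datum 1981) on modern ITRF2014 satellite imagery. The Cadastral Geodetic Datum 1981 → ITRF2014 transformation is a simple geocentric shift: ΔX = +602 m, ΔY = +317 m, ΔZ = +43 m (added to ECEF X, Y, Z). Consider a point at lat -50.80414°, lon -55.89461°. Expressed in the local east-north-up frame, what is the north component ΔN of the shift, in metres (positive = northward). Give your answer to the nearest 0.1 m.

At φ = -50.80414°, λ = -55.89461°: sin φ = -0.774990, cos φ = 0.631973, sin λ = -0.828008, cos λ = 0.560717.
ΔN = −sin φ cos λ·ΔX − sin φ sin λ·ΔY + cos φ·ΔZ = −(-0.774990)(0.560717)(602) − (-0.774990)(-0.828008)(317) + (0.631973)(43) = 85.36 m.

ΔN = 85.4 m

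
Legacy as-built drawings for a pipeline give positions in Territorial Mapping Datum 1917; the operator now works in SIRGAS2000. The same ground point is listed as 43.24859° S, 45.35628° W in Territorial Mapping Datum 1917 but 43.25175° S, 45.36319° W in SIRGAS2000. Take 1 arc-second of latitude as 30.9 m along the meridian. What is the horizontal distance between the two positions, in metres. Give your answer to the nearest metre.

Δφ = -43.25175° − -43.24859° = -0.00316°; Δλ = -45.36319° − -45.35628° = -0.00691°.
1° of latitude = 3600 × 30.90 = 111240 m.
ΔN = Δφ × 111240 = -351.5 m; ΔE = Δλ × 111240 × cos(-43.24859°) = -0.00691 × 111240 × 0.728388 = -559.9 m.
Distance = √(ΔE² + ΔN²) = √((-559.9)² + (-351.5)²) = 661.1 m.

661 m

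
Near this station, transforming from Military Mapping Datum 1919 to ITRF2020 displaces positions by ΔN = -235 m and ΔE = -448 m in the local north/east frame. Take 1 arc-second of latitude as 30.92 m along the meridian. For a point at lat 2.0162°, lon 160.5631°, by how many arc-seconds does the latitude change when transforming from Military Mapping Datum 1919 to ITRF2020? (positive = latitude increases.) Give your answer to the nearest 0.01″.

Δφ = -7.60″

1″ of latitude = 30.92 m, so Δφ = -235.0 / 30.92 = -7.600″.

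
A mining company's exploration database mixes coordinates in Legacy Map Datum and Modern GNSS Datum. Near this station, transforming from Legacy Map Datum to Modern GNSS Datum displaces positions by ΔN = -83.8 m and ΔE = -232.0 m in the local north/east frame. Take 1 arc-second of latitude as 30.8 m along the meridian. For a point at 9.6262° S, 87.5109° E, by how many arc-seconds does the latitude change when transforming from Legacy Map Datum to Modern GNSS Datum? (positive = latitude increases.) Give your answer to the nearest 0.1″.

Δφ = -2.7″

1″ of latitude = 30.80 m, so Δφ = -83.8 / 30.80 = -2.721″.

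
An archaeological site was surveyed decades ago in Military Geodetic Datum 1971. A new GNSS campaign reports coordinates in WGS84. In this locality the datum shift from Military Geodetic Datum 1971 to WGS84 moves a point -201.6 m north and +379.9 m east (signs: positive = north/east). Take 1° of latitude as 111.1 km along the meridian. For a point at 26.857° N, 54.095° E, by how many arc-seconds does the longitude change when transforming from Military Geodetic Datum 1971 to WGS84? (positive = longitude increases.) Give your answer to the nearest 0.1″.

Δλ = 13.8″

At latitude 26.857°, cos φ = 0.892137.
1° of longitude at this latitude = 111.1 × cos φ = 99.12 km, so Δλ = 379.9 / 99116.4 = 0.0038329° = 13.798″.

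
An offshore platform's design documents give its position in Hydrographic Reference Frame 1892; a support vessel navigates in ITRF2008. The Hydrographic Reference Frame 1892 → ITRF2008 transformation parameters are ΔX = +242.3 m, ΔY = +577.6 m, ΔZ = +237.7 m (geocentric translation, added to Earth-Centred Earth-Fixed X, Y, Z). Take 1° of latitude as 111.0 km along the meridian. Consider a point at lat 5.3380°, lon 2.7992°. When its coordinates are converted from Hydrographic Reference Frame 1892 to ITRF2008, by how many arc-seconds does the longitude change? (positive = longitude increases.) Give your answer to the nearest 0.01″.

Δλ = 18.41″

sin φ = 0.093031, cos φ = 0.995663, sin λ = 0.048836, cos λ = 0.998807.
East component: ΔE = −sin λ·ΔX + cos λ·ΔY = −(0.048836)(242.3) + (0.998807)(577.6) = 565.08 m.
1° of latitude spans 111000 m; at latitude φ, 1° of longitude spans that × cos φ = 110518.6 m, so Δλ = 565.08 / 110518.6 × 3600 = 18.407″.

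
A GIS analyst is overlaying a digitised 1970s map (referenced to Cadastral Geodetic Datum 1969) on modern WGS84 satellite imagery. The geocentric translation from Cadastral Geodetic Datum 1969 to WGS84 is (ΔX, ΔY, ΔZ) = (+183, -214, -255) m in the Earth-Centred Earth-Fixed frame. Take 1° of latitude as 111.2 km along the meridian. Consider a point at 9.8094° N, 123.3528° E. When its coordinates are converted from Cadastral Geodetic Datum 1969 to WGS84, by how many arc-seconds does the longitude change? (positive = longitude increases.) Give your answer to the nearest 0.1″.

Δλ = -1.2″

sin φ = 0.170371, cos φ = 0.985380, sin λ = 0.835301, cos λ = -0.549793.
East component: ΔE = −sin λ·ΔX + cos λ·ΔY = −(0.835301)(183) + (-0.549793)(-214) = -35.20 m.
1° of latitude spans 111200 m; at latitude φ, 1° of longitude spans that × cos φ = 109574.3 m, so Δλ = -35.20 / 109574.3 × 3600 = -1.157″.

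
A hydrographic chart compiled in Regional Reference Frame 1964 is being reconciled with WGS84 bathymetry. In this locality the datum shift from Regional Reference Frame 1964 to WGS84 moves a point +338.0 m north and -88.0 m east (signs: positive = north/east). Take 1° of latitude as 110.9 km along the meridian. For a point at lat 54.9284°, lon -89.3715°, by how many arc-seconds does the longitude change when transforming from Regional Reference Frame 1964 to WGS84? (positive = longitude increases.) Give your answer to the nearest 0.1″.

At latitude 54.9284°, cos φ = 0.574600.
1° of longitude at this latitude = 110.9 × cos φ = 63.72 km, so Δλ = -88.0 / 63723.1 = -0.0013810° = -4.972″.

Δλ = -5.0″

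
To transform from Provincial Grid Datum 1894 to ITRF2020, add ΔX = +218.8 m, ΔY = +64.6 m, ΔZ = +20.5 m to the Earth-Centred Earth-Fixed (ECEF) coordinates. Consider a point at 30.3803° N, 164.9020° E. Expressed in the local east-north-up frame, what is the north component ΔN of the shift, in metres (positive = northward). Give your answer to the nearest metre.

At φ = 30.3803°, λ = 164.9020°: sin φ = 0.505737, cos φ = 0.862688, sin λ = 0.260471, cos λ = -0.965482.
ΔN = −sin φ cos λ·ΔX − sin φ sin λ·ΔY + cos φ·ΔZ = −(0.505737)(-0.965482)(218.8) − (0.505737)(0.260471)(64.6) + (0.862688)(20.5) = 116.01 m.

ΔN = 116 m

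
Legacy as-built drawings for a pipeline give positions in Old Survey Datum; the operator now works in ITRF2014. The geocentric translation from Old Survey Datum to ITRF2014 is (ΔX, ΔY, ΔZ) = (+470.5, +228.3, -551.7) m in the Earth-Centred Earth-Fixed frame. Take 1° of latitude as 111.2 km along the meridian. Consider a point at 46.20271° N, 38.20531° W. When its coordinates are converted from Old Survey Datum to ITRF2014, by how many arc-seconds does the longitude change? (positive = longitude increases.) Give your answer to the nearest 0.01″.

sin φ = 0.721793, cos φ = 0.692109, sin λ = -0.618481, cos λ = 0.785800.
East component: ΔE = −sin λ·ΔX + cos λ·ΔY = −(-0.618481)(470.5) + (0.785800)(228.3) = 470.39 m.
1° of latitude spans 111200 m; at latitude φ, 1° of longitude spans that × cos φ = 76962.5 m, so Δλ = 470.39 / 76962.5 × 3600 = 22.003″.

Δλ = 22.00″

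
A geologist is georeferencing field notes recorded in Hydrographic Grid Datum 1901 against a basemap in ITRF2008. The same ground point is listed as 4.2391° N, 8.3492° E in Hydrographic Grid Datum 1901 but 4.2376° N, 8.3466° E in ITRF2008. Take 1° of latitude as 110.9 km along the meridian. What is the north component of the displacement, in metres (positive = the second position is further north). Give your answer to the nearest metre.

ΔN = -166 m

Δφ = 4.2376° − 4.2391° = -0.0015°; Δλ = 8.3466° − 8.3492° = -0.0026°.
ΔN = Δφ × 110900 = -166.4 m; ΔE = Δλ × 110900 × cos(4.2391°) = -0.0026 × 110900 × 0.997264 = -287.6 m.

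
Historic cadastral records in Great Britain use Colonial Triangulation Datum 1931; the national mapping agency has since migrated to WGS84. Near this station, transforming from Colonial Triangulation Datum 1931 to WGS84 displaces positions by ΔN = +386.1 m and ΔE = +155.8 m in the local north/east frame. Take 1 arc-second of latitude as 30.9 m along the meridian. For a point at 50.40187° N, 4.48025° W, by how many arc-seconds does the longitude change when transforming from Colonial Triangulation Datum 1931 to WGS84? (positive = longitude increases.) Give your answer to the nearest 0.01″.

Δλ = 7.91″

At latitude 50.40187°, cos φ = 0.637399.
1″ of longitude at this latitude = 30.90 × cos φ = 19.6956 m, so Δλ = 155.8 / 19.6956 = 7.910″.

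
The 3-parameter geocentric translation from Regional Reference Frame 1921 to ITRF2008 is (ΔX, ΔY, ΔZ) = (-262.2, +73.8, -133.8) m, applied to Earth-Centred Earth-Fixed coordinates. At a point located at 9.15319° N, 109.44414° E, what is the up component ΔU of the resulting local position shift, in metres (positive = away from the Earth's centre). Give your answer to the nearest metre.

At φ = 9.15319°, λ = 109.44414°: sin φ = 0.159075, cos φ = 0.987267, sin λ = 0.942966, cos λ = -0.332888.
ΔU = cos φ cos λ·ΔX + cos φ sin λ·ΔY + sin φ·ΔZ = (0.987267)(-0.332888)(-262.2) + (0.987267)(0.942966)(73.8) + (0.159075)(-133.8) = 133.59 m.

ΔU = 134 m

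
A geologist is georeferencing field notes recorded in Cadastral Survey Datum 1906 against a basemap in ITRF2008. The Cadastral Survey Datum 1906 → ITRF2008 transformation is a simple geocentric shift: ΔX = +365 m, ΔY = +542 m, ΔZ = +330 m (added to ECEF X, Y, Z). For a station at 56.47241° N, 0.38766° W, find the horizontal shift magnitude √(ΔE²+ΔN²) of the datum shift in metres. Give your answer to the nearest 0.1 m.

At φ = 56.47241°, λ = -0.38766°: sin φ = 0.833620, cos φ = 0.552338, sin λ = -0.006766, cos λ = 0.999977.
ΔE = −sin λ·ΔX + cos λ·ΔY = −(-0.006766)·(365) + (0.999977)·(542) = 544.46 m.
ΔN = −sin φ cos λ·ΔX − sin φ sin λ·ΔY + cos φ·ΔZ = −(0.833620)(0.999977)(365) − (0.833620)(-0.006766)(542) + (0.552338)(330) = -118.94 m.
Horizontal magnitude = √(ΔE² + ΔN²) = √(544.46² + (-118.94)²) = 557.30 m.

557.3 m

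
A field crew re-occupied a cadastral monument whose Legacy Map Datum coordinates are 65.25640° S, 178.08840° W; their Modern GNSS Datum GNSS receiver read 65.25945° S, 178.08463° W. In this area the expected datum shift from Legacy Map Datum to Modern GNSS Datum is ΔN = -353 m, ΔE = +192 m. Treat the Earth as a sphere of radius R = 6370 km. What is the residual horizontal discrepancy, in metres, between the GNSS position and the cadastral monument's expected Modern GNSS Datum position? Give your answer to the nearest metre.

22 m

Observed coordinate differences: Δφ = -0.00305°, Δλ = +0.00377°.
Converting to metres (1° lat = 111177 m, cos φ = 0.418558): observed ΔN = -339.1 m, observed ΔE = 175.4 m.
Subtracting the expected shift leaves a residual of -339.1 − (-353) = 13.9 m north and 175.4 − (192) = -16.6 m east.
Residual distance = √(13.9² + (-16.6)²) = 21.6 m.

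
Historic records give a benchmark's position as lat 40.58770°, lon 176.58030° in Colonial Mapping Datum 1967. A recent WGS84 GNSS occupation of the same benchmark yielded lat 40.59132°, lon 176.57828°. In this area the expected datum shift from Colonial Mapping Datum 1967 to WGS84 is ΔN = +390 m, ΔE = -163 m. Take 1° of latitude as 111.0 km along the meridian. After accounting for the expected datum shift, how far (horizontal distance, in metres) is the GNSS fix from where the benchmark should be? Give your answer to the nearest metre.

Observed coordinate differences: Δφ = +0.00362°, Δλ = -0.00202°.
Converting to metres (1° lat = 111000 m, cos φ = 0.759411): observed ΔN = 401.8 m, observed ΔE = -170.3 m.
Subtracting the expected shift leaves a residual of 401.8 − (390) = 11.8 m north and -170.3 − (-163) = -7.3 m east.
Residual distance = √(11.8² + (-7.3)²) = 13.9 m.

14 m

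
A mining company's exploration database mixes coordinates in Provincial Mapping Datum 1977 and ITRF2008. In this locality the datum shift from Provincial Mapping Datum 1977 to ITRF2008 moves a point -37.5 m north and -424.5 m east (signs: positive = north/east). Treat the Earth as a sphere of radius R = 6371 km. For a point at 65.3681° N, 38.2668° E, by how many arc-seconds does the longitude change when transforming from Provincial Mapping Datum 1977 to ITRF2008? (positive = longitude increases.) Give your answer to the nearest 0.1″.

Δλ = -33.0″

At latitude 65.3681°, cos φ = 0.416787.
One radian of longitude at latitude φ spans R cos φ, so Δλ = ΔE / (R cos φ) = -424.5 / (6371000 × 0.416787) = -1.5987e-04 rad = -32.975″.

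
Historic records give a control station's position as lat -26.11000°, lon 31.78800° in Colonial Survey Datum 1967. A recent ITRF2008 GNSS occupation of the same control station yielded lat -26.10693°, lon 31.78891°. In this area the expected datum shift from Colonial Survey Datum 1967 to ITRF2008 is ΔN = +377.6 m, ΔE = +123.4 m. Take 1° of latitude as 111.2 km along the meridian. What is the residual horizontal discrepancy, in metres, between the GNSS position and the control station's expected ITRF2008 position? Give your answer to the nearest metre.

Observed coordinate differences: Δφ = +0.00307°, Δλ = +0.00091°.
Converting to metres (1° lat = 111200 m, cos φ = 0.897951): observed ΔN = 341.4 m, observed ΔE = 90.9 m.
Subtracting the expected shift leaves a residual of 341.4 − (377.6) = -36.2 m north and 90.9 − (123.4) = -32.5 m east.
Residual distance = √((-36.2)² + (-32.5)²) = 48.7 m.

49 m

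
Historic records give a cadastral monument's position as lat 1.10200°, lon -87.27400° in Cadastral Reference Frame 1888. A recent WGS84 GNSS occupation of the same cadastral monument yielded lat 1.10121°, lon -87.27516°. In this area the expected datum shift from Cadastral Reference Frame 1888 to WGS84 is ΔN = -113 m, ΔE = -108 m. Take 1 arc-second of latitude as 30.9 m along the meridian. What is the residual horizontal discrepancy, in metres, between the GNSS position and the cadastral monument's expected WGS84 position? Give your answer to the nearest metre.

33 m

Observed coordinate differences: Δφ = -0.00079°, Δλ = -0.00116°.
Converting to metres (1° lat = 111240 m, cos φ = 0.999815): observed ΔN = -87.9 m, observed ΔE = -129.0 m.
Subtracting the expected shift leaves a residual of -87.9 − (-113) = 25.1 m north and -129.0 − (-108) = -21.0 m east.
Residual distance = √(25.1² + (-21.0)²) = 32.8 m.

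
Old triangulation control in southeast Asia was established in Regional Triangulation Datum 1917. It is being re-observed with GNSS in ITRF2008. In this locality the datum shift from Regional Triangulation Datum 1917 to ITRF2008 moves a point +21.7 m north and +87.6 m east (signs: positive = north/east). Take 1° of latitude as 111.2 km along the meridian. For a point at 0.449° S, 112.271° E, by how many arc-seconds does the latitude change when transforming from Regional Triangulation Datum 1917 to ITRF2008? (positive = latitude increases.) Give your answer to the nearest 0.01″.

Δφ = 0.70″

1° of latitude = 111.2 km, so Δφ = 21.7 / 111200 = 0.0001951° = 0.703″.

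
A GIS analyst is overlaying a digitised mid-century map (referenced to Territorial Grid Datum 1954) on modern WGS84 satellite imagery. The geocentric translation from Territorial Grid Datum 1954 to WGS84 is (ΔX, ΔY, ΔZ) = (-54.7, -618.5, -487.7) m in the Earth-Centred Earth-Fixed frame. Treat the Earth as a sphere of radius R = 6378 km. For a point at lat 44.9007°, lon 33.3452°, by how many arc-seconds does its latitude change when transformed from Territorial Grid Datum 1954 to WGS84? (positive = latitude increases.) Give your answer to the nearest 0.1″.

sin φ = 0.705880, cos φ = 0.708331, sin λ = 0.549682, cos λ = 0.835374.
North component: ΔN = −sin φ cos λ·ΔX − sin φ sin λ·ΔY + cos φ·ΔZ = −(0.705880)(0.835374)(-54.7) − (0.705880)(0.549682)(-618.5) + (0.708331)(-487.7) = -73.21 m.
1° of latitude spans πR/180 = 111317 m, so Δφ = -73.21 / 111317 × 3600 = -2.368″.

Δφ = -2.4″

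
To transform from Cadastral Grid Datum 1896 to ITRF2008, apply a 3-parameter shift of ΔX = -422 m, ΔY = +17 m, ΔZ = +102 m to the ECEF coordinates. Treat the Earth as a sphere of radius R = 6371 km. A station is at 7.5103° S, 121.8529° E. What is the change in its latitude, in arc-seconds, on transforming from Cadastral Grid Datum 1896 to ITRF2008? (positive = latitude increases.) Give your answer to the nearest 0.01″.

Δφ = 4.28″

sin φ = -0.130704, cos φ = 0.991421, sin λ = 0.849406, cos λ = -0.527740.
North component: ΔN = −sin φ cos λ·ΔX − sin φ sin λ·ΔY + cos φ·ΔZ = −(-0.130704)(-0.527740)(-422) − (-0.130704)(0.849406)(17) + (0.991421)(102) = 132.12 m.
1° of latitude spans πR/180 = 111195 m, so Δφ = 132.12 / 111195 × 3600 = 4.277″.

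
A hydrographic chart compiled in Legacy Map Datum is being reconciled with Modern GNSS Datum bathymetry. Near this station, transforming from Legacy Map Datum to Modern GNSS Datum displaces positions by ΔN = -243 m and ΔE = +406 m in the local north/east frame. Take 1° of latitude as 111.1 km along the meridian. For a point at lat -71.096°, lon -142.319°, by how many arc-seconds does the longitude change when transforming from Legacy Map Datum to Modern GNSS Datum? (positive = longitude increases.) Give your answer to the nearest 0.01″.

At latitude -71.096°, cos φ = 0.323983.
1° of longitude at this latitude = 111.1 × cos φ = 35.99 km, so Δλ = 406.0 / 35994.6 = 0.0112795° = 40.606″.

Δλ = 40.61″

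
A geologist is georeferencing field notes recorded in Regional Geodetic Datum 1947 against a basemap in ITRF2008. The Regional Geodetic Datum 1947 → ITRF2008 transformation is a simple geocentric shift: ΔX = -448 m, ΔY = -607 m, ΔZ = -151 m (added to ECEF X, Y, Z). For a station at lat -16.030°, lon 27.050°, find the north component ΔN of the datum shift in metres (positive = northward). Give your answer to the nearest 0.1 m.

ΔN = -331.5 m

The local north axis is (−sin φ cos λ, −sin φ sin λ, cos φ), giving ΔN = -110.178 − 76.227 − 145.129 = -331.53 m.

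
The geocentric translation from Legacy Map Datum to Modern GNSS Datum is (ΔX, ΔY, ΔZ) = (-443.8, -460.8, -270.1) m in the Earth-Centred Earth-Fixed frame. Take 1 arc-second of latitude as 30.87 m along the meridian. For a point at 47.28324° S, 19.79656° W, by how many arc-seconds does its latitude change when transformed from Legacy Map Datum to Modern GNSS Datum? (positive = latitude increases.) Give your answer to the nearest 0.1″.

Δφ = -12.2″

sin φ = -0.734716, cos φ = 0.678375, sin λ = -0.338681, cos λ = 0.940901.
North component: ΔN = −sin φ cos λ·ΔX − sin φ sin λ·ΔY + cos φ·ΔZ = −(-0.734716)(0.940901)(-443.8) − (-0.734716)(-0.338681)(-460.8) + (0.678375)(-270.1) = -375.36 m.
1° of latitude spans 3600 × 30.87 = 111132 m, so Δφ = -375.36 / 111132 × 3600 = -12.159″.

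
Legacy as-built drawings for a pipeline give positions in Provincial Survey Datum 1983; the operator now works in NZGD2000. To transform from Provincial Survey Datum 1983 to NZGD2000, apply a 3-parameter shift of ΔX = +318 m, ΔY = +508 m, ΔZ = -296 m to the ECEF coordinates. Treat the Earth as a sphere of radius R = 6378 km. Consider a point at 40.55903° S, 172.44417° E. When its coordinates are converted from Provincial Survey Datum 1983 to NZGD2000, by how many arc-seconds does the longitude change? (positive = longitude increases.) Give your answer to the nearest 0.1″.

sin φ = -0.650231, cos φ = 0.759736, sin λ = 0.131492, cos λ = -0.991317.
East component: ΔE = −sin λ·ΔX + cos λ·ΔY = −(0.131492)(318) + (-0.991317)(508) = -545.40 m.
1° of latitude spans πR/180 = 111317 m; at latitude φ, 1° of longitude spans that × cos φ = 84571.7 m, so Δλ = -545.40 / 84571.7 × 3600 = -23.216″.

Δλ = -23.2″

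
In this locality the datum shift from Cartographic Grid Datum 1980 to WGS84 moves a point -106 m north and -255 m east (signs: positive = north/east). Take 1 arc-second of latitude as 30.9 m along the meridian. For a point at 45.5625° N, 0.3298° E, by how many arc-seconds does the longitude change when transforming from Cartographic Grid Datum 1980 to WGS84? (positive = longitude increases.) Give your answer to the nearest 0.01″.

Δλ = -11.79″

At latitude 45.5625°, cos φ = 0.700131.
1″ of longitude at this latitude = 30.90 × cos φ = 21.6340 m, so Δλ = -255.0 / 21.6340 = -11.787″.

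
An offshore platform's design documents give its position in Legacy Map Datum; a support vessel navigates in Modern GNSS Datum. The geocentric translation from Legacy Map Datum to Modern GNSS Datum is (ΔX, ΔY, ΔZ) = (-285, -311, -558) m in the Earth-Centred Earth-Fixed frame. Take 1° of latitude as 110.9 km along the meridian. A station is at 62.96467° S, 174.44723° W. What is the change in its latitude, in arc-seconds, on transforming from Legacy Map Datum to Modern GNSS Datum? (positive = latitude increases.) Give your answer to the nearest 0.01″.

sin φ = -0.890726, cos φ = 0.454540, sin λ = -0.096762, cos λ = -0.995308.
North component: ΔN = −sin φ cos λ·ΔX − sin φ sin λ·ΔY + cos φ·ΔZ = −(-0.890726)(-0.995308)(-285) − (-0.890726)(-0.096762)(-311) + (0.454540)(-558) = 25.84 m.
1° of latitude spans 110900 m, so Δφ = 25.84 / 110900 × 3600 = 0.839″.

Δφ = 0.84″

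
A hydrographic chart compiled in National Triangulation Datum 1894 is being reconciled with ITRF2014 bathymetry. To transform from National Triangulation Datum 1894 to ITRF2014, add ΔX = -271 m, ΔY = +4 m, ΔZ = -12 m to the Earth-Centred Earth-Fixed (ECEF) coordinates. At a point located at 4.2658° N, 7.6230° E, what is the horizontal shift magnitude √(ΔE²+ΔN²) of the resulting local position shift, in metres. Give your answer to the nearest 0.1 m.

40.7 m

At φ = 4.2658°, λ = 7.6230°: sin φ = 0.074383, cos φ = 0.997230, sin λ = 0.132654, cos λ = 0.991162.
ΔE = −sin λ·ΔX + cos λ·ΔY = −(0.132654)·(-271) + (0.991162)·(4) = 39.91 m.
ΔN = −sin φ cos λ·ΔX − sin φ sin λ·ΔY + cos φ·ΔZ = −(0.074383)(0.991162)(-271) − (0.074383)(0.132654)(4) + (0.997230)(-12) = 7.97 m.
Horizontal magnitude = √(ΔE² + ΔN²) = √(39.91² + 7.97²) = 40.70 m.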